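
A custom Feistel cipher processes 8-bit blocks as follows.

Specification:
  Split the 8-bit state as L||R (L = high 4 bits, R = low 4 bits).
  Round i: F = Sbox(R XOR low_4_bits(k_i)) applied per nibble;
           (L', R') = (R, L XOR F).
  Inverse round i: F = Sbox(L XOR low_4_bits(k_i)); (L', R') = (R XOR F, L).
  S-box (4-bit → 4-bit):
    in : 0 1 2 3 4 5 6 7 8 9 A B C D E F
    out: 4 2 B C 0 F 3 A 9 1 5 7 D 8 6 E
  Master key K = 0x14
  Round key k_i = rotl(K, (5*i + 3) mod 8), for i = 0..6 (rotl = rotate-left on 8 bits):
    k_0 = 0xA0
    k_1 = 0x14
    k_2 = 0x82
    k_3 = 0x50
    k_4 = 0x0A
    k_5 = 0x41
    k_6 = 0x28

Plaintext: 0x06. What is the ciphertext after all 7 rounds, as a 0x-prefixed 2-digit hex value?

0xC4

s_0 = plaintext = 0x06
s_1 = Round(s_0, k_0) = 0x63
s_2 = Round(s_1, k_1) = 0x3C
s_3 = Round(s_2, k_2) = 0xC5
s_4 = Round(s_3, k_3) = 0x53
s_5 = Round(s_4, k_4) = 0x34
s_6 = Round(s_5, k_5) = 0x4C
s_7 = Round(s_6, k_6) = 0xC4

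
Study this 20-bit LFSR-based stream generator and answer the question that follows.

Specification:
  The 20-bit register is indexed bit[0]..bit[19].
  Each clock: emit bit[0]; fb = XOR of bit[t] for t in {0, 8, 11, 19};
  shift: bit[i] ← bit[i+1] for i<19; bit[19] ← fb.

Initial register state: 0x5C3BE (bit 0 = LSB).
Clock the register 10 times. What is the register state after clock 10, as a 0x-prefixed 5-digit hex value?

0x10D70

reg_0 = 0x5C3BE
clock 1: out=0, reg = 0xAE1DF
clock 2: out=1, reg = 0xD70EF
clock 3: out=1, reg = 0x6B877
clock 4: out=1, reg = 0x35C3B
clock 5: out=1, reg = 0x1AE1D
clock 6: out=1, reg = 0x0D70E
clock 7: out=0, reg = 0x86B87
clock 8: out=1, reg = 0x435C3
clock 9: out=1, reg = 0x21AE1
clock 10: out=1, reg = 0x10D70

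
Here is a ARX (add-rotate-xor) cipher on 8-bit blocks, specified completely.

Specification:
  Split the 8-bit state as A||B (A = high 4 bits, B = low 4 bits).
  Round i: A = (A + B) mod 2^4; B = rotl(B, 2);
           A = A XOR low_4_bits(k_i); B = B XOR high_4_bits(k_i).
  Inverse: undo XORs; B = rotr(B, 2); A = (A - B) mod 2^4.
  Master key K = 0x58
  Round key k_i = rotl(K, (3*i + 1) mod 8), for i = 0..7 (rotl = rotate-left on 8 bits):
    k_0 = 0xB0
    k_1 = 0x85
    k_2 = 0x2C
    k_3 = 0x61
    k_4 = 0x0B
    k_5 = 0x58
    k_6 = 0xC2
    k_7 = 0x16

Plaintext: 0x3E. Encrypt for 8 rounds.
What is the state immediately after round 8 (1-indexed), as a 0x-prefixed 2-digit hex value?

0x41

s_0 = plaintext = 0x3E
s_1 = Round(s_0, k_0) = 0x10
s_2 = Round(s_1, k_1) = 0x48
s_3 = Round(s_2, k_2) = 0x00
s_4 = Round(s_3, k_3) = 0x16
s_5 = Round(s_4, k_4) = 0xC9
s_6 = Round(s_5, k_5) = 0xD3
s_7 = Round(s_6, k_6) = 0x20
s_8 = Round(s_7, k_7) = 0x41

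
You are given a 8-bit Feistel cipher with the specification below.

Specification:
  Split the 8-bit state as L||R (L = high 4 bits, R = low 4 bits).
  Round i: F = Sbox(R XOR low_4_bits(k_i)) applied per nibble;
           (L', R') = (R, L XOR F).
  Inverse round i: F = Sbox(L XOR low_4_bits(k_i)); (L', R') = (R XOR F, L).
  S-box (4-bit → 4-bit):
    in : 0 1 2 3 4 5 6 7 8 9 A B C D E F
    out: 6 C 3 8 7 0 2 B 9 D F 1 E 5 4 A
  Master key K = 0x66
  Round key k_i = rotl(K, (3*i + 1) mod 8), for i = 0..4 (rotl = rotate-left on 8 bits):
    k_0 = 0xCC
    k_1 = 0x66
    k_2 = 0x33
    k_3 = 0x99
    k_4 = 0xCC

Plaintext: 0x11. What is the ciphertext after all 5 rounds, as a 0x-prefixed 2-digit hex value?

0xEB

s_0 = plaintext = 0x11
s_1 = Round(s_0, k_0) = 0x14
s_2 = Round(s_1, k_1) = 0x42
s_3 = Round(s_2, k_2) = 0x28
s_4 = Round(s_3, k_3) = 0x8E
s_5 = Round(s_4, k_4) = 0xEB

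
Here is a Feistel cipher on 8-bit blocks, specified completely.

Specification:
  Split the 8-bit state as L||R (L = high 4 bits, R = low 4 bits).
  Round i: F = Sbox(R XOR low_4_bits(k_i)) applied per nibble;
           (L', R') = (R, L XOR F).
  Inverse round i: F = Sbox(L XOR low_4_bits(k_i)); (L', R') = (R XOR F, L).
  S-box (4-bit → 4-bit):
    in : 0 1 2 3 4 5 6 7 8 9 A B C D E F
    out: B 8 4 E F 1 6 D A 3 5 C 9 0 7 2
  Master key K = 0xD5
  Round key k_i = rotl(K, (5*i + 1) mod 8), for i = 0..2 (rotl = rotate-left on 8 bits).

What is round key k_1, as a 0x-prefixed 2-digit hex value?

K = 0xD5
k_0 = rotl(K, (5*0+1) mod 8) = rotl(K, 1) = 0xAB
k_1 = rotl(K, (5*1+1) mod 8) = rotl(K, 6) = 0x75

0x75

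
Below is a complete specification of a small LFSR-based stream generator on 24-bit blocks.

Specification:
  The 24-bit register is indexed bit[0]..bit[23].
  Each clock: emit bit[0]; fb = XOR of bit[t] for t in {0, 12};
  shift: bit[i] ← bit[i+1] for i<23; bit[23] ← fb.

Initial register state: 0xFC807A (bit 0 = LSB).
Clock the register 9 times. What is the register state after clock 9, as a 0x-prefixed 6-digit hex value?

reg_0 = 0xFC807A
clock 1: out=0, reg = 0x7E403D
clock 2: out=1, reg = 0xBF201E
clock 3: out=0, reg = 0x5F900F
clock 4: out=1, reg = 0x2FC807
clock 5: out=1, reg = 0x97E403
clock 6: out=1, reg = 0xCBF201
clock 7: out=1, reg = 0x65F900
clock 8: out=0, reg = 0xB2FC80
clock 9: out=0, reg = 0xD97E40

0xD97E40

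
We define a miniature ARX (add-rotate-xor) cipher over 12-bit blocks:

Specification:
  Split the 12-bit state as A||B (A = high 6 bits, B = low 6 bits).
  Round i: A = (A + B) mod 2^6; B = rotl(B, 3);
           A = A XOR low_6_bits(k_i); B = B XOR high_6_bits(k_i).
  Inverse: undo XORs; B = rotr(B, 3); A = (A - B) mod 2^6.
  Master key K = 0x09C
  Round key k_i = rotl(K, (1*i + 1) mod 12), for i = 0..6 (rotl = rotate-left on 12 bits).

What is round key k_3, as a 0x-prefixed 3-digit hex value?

K = 0x09C
k_0 = rotl(K, (1*0+1) mod 12) = rotl(K, 1) = 0x138
k_1 = rotl(K, (1*1+1) mod 12) = rotl(K, 2) = 0x270
k_2 = rotl(K, (1*2+1) mod 12) = rotl(K, 3) = 0x4E0
k_3 = rotl(K, (1*3+1) mod 12) = rotl(K, 4) = 0x9C0

0x9C0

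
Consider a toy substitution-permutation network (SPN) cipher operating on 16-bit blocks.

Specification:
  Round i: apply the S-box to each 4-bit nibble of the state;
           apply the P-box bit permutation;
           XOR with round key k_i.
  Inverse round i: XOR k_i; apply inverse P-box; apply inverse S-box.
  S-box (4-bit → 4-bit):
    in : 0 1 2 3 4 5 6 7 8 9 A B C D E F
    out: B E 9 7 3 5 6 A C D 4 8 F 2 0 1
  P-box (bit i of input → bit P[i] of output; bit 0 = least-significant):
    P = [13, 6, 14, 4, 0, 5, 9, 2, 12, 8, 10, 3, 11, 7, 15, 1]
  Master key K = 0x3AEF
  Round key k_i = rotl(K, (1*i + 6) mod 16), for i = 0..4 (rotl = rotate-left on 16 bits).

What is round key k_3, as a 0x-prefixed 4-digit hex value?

K = 0x3AEF
k_0 = rotl(K, (1*0+6) mod 16) = rotl(K, 6) = 0xBBCE
k_1 = rotl(K, (1*1+6) mod 16) = rotl(K, 7) = 0x779D
k_2 = rotl(K, (1*2+6) mod 16) = rotl(K, 8) = 0xEF3A
k_3 = rotl(K, (1*3+6) mod 16) = rotl(K, 9) = 0xDE75

0xDE75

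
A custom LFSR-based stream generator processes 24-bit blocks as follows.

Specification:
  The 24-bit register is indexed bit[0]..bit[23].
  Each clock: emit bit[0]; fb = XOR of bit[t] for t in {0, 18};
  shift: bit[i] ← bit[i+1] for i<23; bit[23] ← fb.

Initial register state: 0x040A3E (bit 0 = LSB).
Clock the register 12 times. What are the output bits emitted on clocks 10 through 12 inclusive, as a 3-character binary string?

reg_0 = 0x040A3E
clock 1: out=0, reg = 0x82051F
clock 2: out=1, reg = 0xC1028F
clock 3: out=1, reg = 0xE08147
clock 4: out=1, reg = 0xF040A3
clock 5: out=1, reg = 0xF82051
clock 6: out=1, reg = 0xFC1028
clock 7: out=0, reg = 0xFE0814
clock 8: out=0, reg = 0xFF040A
clock 9: out=0, reg = 0xFF8205
clock 10: out=1, reg = 0x7FC102
clock 11: out=0, reg = 0xBFE081
clock 12: out=1, reg = 0x5FF040

101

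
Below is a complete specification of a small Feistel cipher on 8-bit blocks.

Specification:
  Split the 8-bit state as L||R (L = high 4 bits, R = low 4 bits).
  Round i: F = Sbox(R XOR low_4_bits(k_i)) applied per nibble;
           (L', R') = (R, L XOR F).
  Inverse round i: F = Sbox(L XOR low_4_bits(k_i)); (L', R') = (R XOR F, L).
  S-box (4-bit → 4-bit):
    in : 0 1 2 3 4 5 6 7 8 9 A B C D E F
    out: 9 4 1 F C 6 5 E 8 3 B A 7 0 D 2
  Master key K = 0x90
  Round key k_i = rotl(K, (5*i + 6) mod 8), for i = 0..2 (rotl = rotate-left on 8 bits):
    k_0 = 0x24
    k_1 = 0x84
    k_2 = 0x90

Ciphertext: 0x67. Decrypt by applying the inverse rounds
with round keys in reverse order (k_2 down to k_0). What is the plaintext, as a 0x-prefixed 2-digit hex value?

0xC3

s_0 = ciphertext = 0x67
s_1 = InvRound(s_0, k_2) = 0x26
s_2 = InvRound(s_1, k_1) = 0x32
s_3 = InvRound(s_2, k_0) = 0xC3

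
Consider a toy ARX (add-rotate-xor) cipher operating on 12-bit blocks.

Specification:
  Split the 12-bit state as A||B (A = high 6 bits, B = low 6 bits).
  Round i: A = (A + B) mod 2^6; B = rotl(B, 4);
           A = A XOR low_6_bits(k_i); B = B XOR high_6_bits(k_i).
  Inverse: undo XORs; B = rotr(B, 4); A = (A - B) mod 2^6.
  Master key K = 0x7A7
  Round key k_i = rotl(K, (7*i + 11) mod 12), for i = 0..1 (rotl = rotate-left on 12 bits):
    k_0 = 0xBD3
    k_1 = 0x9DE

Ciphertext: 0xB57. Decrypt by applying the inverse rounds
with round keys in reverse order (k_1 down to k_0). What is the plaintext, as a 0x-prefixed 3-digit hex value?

0xC72

s_0 = ciphertext = 0xB57
s_1 = InvRound(s_0, k_1) = 0xC03
s_2 = InvRound(s_1, k_0) = 0xC72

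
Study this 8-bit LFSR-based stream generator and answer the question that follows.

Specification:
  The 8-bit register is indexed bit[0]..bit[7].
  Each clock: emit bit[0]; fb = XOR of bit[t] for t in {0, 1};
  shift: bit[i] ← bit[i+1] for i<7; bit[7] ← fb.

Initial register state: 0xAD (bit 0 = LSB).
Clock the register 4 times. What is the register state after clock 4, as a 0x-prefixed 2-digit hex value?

reg_0 = 0xAD
clock 1: out=1, reg = 0xD6
clock 2: out=0, reg = 0xEB
clock 3: out=1, reg = 0x75
clock 4: out=1, reg = 0xBA

0xBA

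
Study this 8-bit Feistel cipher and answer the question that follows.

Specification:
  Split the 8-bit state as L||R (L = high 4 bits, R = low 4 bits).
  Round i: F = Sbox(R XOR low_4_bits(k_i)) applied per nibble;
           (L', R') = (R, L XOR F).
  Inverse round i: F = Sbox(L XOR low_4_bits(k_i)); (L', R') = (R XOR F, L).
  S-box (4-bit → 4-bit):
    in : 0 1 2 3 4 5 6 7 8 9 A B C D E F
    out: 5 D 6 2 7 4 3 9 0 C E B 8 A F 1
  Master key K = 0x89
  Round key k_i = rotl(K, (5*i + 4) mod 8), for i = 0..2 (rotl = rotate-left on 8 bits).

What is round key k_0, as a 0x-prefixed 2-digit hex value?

0x98

K = 0x89
k_0 = rotl(K, (5*0+4) mod 8) = rotl(K, 4) = 0x98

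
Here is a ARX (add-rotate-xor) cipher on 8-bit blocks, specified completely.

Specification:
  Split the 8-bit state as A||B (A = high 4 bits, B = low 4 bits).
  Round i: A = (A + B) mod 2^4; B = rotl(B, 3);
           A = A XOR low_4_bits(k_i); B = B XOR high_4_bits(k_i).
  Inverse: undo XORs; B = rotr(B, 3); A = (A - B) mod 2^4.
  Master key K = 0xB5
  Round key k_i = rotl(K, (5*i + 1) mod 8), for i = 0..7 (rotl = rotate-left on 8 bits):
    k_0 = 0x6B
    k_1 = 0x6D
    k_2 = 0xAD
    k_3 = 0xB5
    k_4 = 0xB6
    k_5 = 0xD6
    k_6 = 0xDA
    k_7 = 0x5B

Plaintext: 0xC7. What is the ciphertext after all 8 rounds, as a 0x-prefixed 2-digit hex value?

s_0 = plaintext = 0xC7
s_1 = Round(s_0, k_0) = 0x8D
s_2 = Round(s_1, k_1) = 0x88
s_3 = Round(s_2, k_2) = 0xDE
s_4 = Round(s_3, k_3) = 0xEC
s_5 = Round(s_4, k_4) = 0xCD
s_6 = Round(s_5, k_5) = 0xF3
s_7 = Round(s_6, k_6) = 0x84
s_8 = Round(s_7, k_7) = 0x77

0x77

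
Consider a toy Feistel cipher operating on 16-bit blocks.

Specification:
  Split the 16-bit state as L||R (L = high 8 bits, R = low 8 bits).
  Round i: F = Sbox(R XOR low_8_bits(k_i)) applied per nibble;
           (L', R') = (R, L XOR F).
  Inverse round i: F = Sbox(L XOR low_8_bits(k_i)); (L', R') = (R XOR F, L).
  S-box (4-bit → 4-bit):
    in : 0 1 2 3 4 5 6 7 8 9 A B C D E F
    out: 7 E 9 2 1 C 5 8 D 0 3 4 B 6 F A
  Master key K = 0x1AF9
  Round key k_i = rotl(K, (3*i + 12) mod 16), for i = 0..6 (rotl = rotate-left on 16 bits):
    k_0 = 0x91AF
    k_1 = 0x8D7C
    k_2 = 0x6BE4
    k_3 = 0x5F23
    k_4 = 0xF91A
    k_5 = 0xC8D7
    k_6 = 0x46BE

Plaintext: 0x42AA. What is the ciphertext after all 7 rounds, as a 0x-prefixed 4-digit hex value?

s_0 = plaintext = 0x42AA
s_1 = Round(s_0, k_0) = 0xAA3E
s_2 = Round(s_1, k_1) = 0x3EB3
s_3 = Round(s_2, k_2) = 0xB3F6
s_4 = Round(s_3, k_3) = 0xF6DF
s_5 = Round(s_4, k_4) = 0xDF4A
s_6 = Round(s_5, k_5) = 0x4AD9
s_7 = Round(s_6, k_6) = 0xD912

0xD912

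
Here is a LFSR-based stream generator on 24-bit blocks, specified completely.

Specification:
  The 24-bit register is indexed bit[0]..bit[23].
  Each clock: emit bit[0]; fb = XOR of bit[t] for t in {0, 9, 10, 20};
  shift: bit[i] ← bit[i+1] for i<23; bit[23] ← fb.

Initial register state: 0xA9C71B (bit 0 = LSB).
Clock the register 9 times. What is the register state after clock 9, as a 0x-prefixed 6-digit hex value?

reg_0 = 0xA9C71B
clock 1: out=1, reg = 0xD4E38D
clock 2: out=1, reg = 0xEA71C6
clock 3: out=0, reg = 0x7538E3
clock 4: out=1, reg = 0x3A9C71
clock 5: out=1, reg = 0x9D4E38
clock 6: out=0, reg = 0xCEA71C
clock 7: out=0, reg = 0x67538E
clock 8: out=0, reg = 0xB3A9C7
clock 9: out=1, reg = 0x59D4E3

0x59D4E3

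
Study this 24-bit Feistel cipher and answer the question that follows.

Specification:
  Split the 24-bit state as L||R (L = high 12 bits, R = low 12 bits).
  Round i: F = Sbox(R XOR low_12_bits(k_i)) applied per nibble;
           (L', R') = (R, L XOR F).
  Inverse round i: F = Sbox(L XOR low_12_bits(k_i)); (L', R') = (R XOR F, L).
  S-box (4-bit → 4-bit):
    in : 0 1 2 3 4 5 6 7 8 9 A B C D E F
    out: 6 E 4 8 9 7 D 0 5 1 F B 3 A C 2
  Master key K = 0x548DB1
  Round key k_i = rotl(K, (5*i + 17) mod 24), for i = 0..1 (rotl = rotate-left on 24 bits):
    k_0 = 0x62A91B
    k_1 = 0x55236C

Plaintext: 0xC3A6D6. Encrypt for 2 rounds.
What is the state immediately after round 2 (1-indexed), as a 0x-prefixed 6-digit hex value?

s_0 = plaintext = 0xC3A6D6
s_1 = Round(s_0, k_0) = 0x6D6E00
s_2 = Round(s_1, k_1) = 0xE00C05

0xE00C05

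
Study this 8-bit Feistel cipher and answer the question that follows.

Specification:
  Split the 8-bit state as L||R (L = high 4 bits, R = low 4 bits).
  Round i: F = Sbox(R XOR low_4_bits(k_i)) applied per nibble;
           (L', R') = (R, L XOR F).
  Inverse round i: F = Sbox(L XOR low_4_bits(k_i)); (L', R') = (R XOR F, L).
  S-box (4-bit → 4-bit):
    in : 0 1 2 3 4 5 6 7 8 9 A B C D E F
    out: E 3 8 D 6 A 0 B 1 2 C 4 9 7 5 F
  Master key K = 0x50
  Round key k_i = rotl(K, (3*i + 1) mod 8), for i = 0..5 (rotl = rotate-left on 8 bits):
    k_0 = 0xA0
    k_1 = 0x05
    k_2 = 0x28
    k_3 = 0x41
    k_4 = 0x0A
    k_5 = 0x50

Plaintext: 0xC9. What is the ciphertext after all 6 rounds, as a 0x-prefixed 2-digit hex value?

0x3A

s_0 = plaintext = 0xC9
s_1 = Round(s_0, k_0) = 0x9E
s_2 = Round(s_1, k_1) = 0xED
s_3 = Round(s_2, k_2) = 0xD4
s_4 = Round(s_3, k_3) = 0x47
s_5 = Round(s_4, k_4) = 0x73
s_6 = Round(s_5, k_5) = 0x3A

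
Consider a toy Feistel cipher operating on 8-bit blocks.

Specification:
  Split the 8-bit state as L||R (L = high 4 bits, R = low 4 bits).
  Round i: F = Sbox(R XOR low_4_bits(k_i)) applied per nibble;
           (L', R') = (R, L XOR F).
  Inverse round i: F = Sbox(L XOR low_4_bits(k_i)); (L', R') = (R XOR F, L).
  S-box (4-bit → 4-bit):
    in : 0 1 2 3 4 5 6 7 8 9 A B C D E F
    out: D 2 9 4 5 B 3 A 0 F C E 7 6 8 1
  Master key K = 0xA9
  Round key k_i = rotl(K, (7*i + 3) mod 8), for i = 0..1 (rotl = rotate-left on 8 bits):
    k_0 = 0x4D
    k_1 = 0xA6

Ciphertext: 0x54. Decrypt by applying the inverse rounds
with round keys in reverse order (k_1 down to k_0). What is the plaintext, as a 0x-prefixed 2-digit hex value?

s_0 = ciphertext = 0x54
s_1 = InvRound(s_0, k_1) = 0x05
s_2 = InvRound(s_1, k_0) = 0x30

0x30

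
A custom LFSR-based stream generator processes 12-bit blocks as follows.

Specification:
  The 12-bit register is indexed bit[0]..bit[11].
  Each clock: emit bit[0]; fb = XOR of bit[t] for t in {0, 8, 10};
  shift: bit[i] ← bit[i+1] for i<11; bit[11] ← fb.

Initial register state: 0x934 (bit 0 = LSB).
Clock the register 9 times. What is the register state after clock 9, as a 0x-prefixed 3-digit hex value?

0x81C

reg_0 = 0x934
clock 1: out=0, reg = 0xC9A
clock 2: out=0, reg = 0xE4D
clock 3: out=1, reg = 0x726
clock 4: out=0, reg = 0x393
clock 5: out=1, reg = 0x1C9
clock 6: out=1, reg = 0x0E4
clock 7: out=0, reg = 0x072
clock 8: out=0, reg = 0x039
clock 9: out=1, reg = 0x81C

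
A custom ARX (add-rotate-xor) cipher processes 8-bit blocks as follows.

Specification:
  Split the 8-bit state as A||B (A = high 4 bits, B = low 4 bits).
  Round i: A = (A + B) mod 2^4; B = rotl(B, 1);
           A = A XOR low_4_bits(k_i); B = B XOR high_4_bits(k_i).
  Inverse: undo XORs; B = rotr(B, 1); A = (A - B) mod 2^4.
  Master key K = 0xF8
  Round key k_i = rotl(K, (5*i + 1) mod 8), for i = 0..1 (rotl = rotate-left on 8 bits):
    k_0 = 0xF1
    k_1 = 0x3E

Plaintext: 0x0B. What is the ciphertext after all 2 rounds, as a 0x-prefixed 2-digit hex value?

0xC2

s_0 = plaintext = 0x0B
s_1 = Round(s_0, k_0) = 0xA8
s_2 = Round(s_1, k_1) = 0xC2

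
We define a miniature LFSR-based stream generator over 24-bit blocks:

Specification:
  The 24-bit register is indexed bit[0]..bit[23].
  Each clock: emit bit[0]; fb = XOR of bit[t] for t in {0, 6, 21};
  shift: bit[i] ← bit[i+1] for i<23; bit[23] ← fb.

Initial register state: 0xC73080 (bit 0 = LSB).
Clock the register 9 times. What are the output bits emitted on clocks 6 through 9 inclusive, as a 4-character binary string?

reg_0 = 0xC73080
clock 1: out=0, reg = 0x639840
clock 2: out=0, reg = 0x31CC20
clock 3: out=0, reg = 0x98E610
clock 4: out=0, reg = 0x4C7308
clock 5: out=0, reg = 0x263984
clock 6: out=0, reg = 0x931CC2
clock 7: out=0, reg = 0xC98E61
clock 8: out=1, reg = 0x64C730
clock 9: out=0, reg = 0xB26398

0010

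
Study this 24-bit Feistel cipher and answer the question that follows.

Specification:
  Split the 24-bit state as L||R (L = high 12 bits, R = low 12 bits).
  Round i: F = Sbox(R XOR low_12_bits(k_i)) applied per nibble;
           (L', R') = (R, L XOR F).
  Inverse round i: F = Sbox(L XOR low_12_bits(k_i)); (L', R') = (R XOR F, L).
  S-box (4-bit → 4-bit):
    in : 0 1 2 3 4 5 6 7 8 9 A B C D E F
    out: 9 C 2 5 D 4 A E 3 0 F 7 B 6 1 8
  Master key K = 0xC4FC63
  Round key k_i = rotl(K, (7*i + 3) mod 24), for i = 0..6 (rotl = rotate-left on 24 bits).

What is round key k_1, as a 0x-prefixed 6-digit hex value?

K = 0xC4FC63
k_0 = rotl(K, (7*0+3) mod 24) = rotl(K, 3) = 0x27E31E
k_1 = rotl(K, (7*1+3) mod 24) = rotl(K, 10) = 0xF18F13

0xF18F13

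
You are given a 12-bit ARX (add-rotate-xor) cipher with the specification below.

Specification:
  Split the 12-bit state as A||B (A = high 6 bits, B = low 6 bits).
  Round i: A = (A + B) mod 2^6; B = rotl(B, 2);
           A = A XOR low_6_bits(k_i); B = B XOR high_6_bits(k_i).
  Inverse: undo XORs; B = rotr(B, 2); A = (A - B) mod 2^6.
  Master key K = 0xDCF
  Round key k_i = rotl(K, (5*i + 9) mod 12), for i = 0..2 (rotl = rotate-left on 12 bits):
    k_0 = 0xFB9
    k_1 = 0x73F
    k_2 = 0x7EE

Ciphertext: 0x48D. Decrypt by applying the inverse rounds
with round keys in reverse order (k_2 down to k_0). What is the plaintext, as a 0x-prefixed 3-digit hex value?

0x50C

s_0 = ciphertext = 0x48D
s_1 = InvRound(s_0, k_2) = 0x624
s_2 = InvRound(s_1, k_1) = 0x64E
s_3 = InvRound(s_2, k_0) = 0x50C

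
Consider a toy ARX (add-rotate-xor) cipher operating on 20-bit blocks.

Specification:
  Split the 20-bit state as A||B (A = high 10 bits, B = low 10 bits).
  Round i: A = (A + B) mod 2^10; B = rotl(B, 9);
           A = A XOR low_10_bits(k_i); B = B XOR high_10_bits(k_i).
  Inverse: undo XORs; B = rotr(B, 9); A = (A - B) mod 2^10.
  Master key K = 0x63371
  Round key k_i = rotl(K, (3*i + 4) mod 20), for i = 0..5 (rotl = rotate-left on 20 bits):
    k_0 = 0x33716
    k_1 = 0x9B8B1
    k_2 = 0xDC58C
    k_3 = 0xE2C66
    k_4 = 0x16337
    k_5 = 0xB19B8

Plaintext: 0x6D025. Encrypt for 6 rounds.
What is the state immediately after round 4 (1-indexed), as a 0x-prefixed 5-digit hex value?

0x7ED73

s_0 = plaintext = 0x6D025
s_1 = Round(s_0, k_0) = 0xB3EDF
s_2 = Round(s_1, k_1) = 0x47D01
s_3 = Round(s_2, k_2) = 0xEB1F1
s_4 = Round(s_3, k_3) = 0x7ED73
s_5 = Round(s_4, k_4) = 0x166E1
s_6 = Round(s_5, k_5) = 0xA09B6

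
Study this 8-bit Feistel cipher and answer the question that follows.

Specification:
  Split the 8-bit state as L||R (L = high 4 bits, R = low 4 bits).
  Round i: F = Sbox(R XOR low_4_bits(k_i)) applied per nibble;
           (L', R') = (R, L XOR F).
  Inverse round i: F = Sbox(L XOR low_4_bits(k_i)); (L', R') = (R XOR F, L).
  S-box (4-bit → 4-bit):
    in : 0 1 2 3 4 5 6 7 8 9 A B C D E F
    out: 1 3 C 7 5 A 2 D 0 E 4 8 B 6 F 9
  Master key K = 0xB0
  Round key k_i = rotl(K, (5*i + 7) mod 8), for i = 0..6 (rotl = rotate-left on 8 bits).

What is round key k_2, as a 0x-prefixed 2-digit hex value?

0x61

K = 0xB0
k_0 = rotl(K, (5*0+7) mod 8) = rotl(K, 7) = 0x58
k_1 = rotl(K, (5*1+7) mod 8) = rotl(K, 4) = 0x0B
k_2 = rotl(K, (5*2+7) mod 8) = rotl(K, 1) = 0x61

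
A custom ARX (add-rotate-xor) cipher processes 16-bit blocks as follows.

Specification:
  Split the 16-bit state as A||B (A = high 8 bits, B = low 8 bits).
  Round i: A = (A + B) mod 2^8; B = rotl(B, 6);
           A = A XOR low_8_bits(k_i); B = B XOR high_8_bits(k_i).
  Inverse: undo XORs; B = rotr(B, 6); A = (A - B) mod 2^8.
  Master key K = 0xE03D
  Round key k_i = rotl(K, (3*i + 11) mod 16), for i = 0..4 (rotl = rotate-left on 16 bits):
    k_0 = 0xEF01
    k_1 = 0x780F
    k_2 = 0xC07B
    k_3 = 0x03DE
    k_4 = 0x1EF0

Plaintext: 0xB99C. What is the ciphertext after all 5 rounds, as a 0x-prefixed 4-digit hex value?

s_0 = plaintext = 0xB99C
s_1 = Round(s_0, k_0) = 0x54C8
s_2 = Round(s_1, k_1) = 0x134A
s_3 = Round(s_2, k_2) = 0x2652
s_4 = Round(s_3, k_3) = 0xA697
s_5 = Round(s_4, k_4) = 0xCDFB

0xCDFB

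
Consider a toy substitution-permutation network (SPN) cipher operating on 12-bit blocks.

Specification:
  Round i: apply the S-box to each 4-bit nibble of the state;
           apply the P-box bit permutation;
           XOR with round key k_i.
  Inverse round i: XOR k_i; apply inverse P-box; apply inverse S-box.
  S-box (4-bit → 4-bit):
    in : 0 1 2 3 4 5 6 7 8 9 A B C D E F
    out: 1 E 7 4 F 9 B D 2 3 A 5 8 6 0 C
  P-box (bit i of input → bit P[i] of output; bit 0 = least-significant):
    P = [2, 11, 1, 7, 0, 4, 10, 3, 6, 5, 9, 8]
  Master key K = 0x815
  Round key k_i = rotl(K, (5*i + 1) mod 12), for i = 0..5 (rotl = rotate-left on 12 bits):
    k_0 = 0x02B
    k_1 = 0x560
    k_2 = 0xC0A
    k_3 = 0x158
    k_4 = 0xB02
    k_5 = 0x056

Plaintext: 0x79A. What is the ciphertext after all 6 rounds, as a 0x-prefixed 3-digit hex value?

s_0 = plaintext = 0x79A
s_1 = Round(s_0, k_0) = 0xBFA
s_2 = Round(s_1, k_1) = 0xBA8
s_3 = Round(s_2, k_2) = 0x652
s_4 = Round(s_3, k_3) = 0x837
s_5 = Round(s_4, k_4) = 0xFA4
s_6 = Round(s_5, k_5) = 0xBC8

0xBC8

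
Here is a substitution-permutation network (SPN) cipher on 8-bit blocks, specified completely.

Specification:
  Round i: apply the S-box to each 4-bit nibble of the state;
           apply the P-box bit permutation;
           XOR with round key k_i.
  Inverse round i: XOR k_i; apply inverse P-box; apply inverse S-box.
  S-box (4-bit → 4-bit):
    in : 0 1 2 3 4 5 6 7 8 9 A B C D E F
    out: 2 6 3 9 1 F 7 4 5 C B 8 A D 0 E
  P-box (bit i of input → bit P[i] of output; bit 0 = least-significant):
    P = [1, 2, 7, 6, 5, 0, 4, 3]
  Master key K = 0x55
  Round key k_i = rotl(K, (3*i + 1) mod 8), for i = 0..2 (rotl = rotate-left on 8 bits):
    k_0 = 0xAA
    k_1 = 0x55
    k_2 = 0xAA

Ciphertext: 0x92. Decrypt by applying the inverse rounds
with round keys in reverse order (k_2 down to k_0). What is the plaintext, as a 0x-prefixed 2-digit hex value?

0x43

s_0 = ciphertext = 0x92
s_1 = InvRound(s_0, k_2) = 0xDE
s_2 = InvRound(s_1, k_1) = 0xC8
s_3 = InvRound(s_2, k_0) = 0x43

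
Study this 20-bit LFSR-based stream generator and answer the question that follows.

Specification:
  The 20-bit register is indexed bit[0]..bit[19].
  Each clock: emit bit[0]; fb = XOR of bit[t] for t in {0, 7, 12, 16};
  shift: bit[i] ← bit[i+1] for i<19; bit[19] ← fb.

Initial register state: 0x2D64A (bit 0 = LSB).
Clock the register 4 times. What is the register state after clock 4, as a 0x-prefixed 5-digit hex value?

0x92D64

reg_0 = 0x2D64A
clock 1: out=0, reg = 0x96B25
clock 2: out=1, reg = 0x4B592
clock 3: out=0, reg = 0x25AC9
clock 4: out=1, reg = 0x92D64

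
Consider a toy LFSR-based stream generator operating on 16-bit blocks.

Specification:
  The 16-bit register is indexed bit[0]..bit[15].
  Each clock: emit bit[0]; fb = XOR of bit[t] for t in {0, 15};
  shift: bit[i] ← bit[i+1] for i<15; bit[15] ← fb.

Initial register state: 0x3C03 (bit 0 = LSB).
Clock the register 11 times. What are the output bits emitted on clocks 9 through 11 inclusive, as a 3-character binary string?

reg_0 = 0x3C03
clock 1: out=1, reg = 0x9E01
clock 2: out=1, reg = 0x4F00
clock 3: out=0, reg = 0x2780
clock 4: out=0, reg = 0x13C0
clock 5: out=0, reg = 0x09E0
clock 6: out=0, reg = 0x04F0
clock 7: out=0, reg = 0x0278
clock 8: out=0, reg = 0x013C
clock 9: out=0, reg = 0x009E
clock 10: out=0, reg = 0x004F
clock 11: out=1, reg = 0x8027

001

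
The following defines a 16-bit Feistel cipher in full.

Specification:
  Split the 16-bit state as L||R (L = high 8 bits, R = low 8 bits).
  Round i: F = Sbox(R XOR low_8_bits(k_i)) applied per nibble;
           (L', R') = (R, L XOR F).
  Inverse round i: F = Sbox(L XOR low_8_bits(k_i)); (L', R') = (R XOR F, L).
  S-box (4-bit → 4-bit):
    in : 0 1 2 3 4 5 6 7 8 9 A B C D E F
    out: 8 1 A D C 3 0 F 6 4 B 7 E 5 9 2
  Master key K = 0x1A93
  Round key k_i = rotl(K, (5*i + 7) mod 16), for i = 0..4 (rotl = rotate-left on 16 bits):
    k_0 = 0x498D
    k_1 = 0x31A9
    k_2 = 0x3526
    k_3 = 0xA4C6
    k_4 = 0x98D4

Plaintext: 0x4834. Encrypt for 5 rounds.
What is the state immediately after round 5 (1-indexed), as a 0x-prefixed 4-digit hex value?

0x90C1

s_0 = plaintext = 0x4834
s_1 = Round(s_0, k_0) = 0x343C
s_2 = Round(s_1, k_1) = 0x3C77
s_3 = Round(s_2, k_2) = 0x770D
s_4 = Round(s_3, k_3) = 0x0D90
s_5 = Round(s_4, k_4) = 0x90C1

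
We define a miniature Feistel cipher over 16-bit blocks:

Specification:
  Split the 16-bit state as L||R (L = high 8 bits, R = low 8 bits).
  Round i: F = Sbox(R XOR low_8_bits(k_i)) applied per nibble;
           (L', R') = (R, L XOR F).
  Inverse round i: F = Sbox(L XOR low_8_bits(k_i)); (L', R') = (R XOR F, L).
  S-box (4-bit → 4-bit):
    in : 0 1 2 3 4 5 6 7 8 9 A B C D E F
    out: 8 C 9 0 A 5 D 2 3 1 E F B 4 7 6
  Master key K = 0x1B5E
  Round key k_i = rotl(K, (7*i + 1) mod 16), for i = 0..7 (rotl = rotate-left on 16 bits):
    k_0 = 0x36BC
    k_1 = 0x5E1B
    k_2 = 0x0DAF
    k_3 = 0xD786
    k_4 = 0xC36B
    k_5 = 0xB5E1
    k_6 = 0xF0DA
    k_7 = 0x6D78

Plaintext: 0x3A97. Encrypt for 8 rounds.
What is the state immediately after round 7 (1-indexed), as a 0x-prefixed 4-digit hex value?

0x703A

s_0 = plaintext = 0x3A97
s_1 = Round(s_0, k_0) = 0x97A5
s_2 = Round(s_1, k_1) = 0xA560
s_3 = Round(s_2, k_2) = 0x6013
s_4 = Round(s_3, k_3) = 0x1375
s_5 = Round(s_4, k_4) = 0x75D4
s_6 = Round(s_5, k_5) = 0xD470
s_7 = Round(s_6, k_6) = 0x703A
s_8 = Round(s_7, k_7) = 0x3AD9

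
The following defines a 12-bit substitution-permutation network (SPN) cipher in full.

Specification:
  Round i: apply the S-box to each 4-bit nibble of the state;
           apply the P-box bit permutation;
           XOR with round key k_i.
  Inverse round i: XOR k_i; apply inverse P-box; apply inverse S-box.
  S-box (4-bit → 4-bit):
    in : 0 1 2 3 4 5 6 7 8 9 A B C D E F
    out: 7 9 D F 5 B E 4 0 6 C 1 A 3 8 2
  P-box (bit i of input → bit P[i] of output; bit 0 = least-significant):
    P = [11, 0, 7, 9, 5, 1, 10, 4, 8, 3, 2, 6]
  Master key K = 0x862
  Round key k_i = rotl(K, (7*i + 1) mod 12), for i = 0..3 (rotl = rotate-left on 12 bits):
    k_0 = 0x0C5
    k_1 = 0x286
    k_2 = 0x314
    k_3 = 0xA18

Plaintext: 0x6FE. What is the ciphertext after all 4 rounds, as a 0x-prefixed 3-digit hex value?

s_0 = plaintext = 0x6FE
s_1 = Round(s_0, k_0) = 0x28B
s_2 = Round(s_1, k_1) = 0xBC2
s_3 = Round(s_2, k_2) = 0x886
s_4 = Round(s_3, k_3) = 0x899

0x899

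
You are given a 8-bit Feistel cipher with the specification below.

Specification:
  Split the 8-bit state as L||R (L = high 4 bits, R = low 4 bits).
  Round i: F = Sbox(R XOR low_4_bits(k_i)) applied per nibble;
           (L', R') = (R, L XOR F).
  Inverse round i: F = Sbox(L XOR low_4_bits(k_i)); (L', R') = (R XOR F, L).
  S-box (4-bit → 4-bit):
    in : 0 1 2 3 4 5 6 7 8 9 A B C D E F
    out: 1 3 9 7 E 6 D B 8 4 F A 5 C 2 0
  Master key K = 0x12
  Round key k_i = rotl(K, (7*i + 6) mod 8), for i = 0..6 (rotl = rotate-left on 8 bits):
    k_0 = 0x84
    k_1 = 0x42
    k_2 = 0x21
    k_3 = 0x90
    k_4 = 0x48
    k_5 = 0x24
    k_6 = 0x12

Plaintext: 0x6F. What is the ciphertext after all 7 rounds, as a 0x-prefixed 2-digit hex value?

0xBE

s_0 = plaintext = 0x6F
s_1 = Round(s_0, k_0) = 0xFC
s_2 = Round(s_1, k_1) = 0xCD
s_3 = Round(s_2, k_2) = 0xD9
s_4 = Round(s_3, k_3) = 0x99
s_5 = Round(s_4, k_4) = 0x9A
s_6 = Round(s_5, k_5) = 0xAB
s_7 = Round(s_6, k_6) = 0xBE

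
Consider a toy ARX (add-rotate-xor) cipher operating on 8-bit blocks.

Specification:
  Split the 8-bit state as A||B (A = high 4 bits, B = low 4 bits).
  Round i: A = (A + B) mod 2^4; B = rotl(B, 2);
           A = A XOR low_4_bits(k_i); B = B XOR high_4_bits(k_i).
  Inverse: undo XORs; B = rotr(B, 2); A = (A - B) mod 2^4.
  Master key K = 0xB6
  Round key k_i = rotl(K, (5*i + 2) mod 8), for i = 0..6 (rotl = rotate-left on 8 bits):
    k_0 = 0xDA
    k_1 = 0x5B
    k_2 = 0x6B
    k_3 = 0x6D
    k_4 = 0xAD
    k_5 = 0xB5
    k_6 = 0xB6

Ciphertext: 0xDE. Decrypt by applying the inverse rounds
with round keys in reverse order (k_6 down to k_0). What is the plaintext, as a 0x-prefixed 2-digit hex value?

0x59

s_0 = ciphertext = 0xDE
s_1 = InvRound(s_0, k_6) = 0x65
s_2 = InvRound(s_1, k_5) = 0x8B
s_3 = InvRound(s_2, k_4) = 0x14
s_4 = InvRound(s_3, k_3) = 0x48
s_5 = InvRound(s_4, k_2) = 0x4B
s_6 = InvRound(s_5, k_1) = 0x4B
s_7 = InvRound(s_6, k_0) = 0x59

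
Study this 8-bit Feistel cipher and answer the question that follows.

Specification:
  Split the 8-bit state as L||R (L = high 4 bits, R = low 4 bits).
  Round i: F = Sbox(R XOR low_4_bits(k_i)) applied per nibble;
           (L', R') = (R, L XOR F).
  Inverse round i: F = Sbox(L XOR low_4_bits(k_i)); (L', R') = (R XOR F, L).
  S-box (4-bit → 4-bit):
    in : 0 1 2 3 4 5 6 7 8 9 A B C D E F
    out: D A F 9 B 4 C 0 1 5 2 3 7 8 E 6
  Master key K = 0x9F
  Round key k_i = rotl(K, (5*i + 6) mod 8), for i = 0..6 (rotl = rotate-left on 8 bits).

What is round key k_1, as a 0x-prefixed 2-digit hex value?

K = 0x9F
k_0 = rotl(K, (5*0+6) mod 8) = rotl(K, 6) = 0xE7
k_1 = rotl(K, (5*1+6) mod 8) = rotl(K, 3) = 0xFC

0xFC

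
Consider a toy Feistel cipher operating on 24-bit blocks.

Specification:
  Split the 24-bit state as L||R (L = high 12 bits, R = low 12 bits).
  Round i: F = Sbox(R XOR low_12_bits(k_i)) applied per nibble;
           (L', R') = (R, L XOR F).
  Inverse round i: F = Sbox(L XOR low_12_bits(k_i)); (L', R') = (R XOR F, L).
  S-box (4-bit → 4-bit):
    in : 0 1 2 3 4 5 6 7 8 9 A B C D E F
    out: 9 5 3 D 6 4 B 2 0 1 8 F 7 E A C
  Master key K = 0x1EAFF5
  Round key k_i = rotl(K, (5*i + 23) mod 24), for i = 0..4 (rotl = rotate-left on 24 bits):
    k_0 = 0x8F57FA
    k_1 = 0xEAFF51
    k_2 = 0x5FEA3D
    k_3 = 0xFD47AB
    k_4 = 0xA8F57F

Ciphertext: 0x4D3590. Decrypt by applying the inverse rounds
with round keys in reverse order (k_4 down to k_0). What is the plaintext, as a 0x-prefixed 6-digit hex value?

0x241676

s_0 = ciphertext = 0x4D3590
s_1 = InvRound(s_0, k_4) = 0x0174D3
s_2 = InvRound(s_1, k_3) = 0x624017
s_3 = InvRound(s_2, k_2) = 0x746624
s_4 = InvRound(s_3, k_1) = 0x676746
s_5 = InvRound(s_4, k_0) = 0x241676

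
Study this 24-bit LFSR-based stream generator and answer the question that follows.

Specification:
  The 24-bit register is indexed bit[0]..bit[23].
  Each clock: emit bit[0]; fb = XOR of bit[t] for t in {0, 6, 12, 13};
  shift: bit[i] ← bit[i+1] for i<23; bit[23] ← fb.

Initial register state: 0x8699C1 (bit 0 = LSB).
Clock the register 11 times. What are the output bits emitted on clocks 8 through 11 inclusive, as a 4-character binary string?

1100

reg_0 = 0x8699C1
clock 1: out=1, reg = 0xC34CE0
clock 2: out=0, reg = 0xE1A670
clock 3: out=0, reg = 0x70D338
clock 4: out=0, reg = 0xB8699C
clock 5: out=0, reg = 0xDC34CE
clock 6: out=0, reg = 0xEE1A67
clock 7: out=1, reg = 0xF70D33
clock 8: out=1, reg = 0xFB8699
clock 9: out=1, reg = 0xFDC34C
clock 10: out=0, reg = 0xFEE1A6
clock 11: out=0, reg = 0xFF70D3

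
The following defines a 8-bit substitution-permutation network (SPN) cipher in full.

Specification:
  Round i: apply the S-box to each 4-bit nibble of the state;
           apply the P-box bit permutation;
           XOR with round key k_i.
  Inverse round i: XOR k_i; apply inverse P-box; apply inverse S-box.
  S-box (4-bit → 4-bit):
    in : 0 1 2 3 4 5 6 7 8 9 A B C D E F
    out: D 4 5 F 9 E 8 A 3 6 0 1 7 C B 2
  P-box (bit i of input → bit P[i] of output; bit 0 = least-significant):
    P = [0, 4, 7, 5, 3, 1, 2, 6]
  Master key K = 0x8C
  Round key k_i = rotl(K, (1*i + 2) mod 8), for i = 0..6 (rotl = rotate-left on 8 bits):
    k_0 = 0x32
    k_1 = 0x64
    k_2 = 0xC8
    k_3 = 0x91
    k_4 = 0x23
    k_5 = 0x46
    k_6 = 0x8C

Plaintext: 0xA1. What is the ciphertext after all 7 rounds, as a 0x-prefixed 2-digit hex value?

0xFD

s_0 = plaintext = 0xA1
s_1 = Round(s_0, k_0) = 0xB2
s_2 = Round(s_1, k_1) = 0xED
s_3 = Round(s_2, k_2) = 0x22
s_4 = Round(s_3, k_3) = 0x1C
s_5 = Round(s_4, k_4) = 0xB6
s_6 = Round(s_5, k_5) = 0x6E
s_7 = Round(s_6, k_6) = 0xFD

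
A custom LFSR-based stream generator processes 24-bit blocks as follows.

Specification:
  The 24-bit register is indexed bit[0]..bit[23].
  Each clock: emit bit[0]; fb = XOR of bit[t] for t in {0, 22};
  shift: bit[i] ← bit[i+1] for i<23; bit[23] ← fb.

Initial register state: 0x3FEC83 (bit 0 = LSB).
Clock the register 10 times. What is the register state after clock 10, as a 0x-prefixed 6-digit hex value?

0x5FCFFB

reg_0 = 0x3FEC83
clock 1: out=1, reg = 0x9FF641
clock 2: out=1, reg = 0xCFFB20
clock 3: out=0, reg = 0xE7FD90
clock 4: out=0, reg = 0xF3FEC8
clock 5: out=0, reg = 0xF9FF64
clock 6: out=0, reg = 0xFCFFB2
clock 7: out=0, reg = 0xFE7FD9
clock 8: out=1, reg = 0x7F3FEC
clock 9: out=0, reg = 0xBF9FF6
clock 10: out=0, reg = 0x5FCFFB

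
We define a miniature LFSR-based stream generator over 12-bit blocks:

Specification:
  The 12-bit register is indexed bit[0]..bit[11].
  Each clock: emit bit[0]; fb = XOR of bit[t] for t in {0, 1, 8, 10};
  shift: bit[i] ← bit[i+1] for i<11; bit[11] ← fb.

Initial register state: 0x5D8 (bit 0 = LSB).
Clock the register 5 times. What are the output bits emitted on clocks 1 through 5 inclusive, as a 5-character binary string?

reg_0 = 0x5D8
clock 1: out=0, reg = 0x2EC
clock 2: out=0, reg = 0x176
clock 3: out=0, reg = 0x0BB
clock 4: out=1, reg = 0x05D
clock 5: out=1, reg = 0x82E

00011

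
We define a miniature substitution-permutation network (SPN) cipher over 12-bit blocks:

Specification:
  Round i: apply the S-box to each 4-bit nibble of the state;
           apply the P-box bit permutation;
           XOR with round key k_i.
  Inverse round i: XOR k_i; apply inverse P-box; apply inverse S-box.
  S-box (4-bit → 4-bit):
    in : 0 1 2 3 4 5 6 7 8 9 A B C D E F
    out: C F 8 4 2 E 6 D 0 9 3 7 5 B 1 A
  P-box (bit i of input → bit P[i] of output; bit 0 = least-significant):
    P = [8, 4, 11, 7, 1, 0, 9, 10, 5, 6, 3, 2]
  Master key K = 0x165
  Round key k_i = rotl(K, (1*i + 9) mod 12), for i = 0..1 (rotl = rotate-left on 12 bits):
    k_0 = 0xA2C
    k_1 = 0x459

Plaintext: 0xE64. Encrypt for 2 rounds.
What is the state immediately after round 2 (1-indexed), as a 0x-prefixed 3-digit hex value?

s_0 = plaintext = 0xE64
s_1 = Round(s_0, k_0) = 0x81D
s_2 = Round(s_1, k_1) = 0x3CA

0x3CA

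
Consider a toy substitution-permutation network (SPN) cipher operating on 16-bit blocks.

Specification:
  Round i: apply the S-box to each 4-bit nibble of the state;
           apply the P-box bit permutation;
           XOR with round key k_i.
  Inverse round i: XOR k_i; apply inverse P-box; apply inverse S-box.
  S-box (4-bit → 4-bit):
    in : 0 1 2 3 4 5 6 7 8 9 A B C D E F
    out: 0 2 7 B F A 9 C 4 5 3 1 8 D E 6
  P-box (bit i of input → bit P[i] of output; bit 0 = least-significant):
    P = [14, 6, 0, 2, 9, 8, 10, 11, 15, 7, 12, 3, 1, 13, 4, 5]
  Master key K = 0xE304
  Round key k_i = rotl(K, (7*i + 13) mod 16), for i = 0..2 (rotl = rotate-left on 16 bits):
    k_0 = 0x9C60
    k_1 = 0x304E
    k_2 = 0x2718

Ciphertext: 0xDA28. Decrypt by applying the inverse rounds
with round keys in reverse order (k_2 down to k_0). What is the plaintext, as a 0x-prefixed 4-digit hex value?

s_0 = ciphertext = 0xDA28
s_1 = InvRound(s_0, k_2) = 0xE9EB
s_2 = InvRound(s_1, k_1) = 0xC25D
s_3 = InvRound(s_2, k_0) = 0x77DD

0x77DD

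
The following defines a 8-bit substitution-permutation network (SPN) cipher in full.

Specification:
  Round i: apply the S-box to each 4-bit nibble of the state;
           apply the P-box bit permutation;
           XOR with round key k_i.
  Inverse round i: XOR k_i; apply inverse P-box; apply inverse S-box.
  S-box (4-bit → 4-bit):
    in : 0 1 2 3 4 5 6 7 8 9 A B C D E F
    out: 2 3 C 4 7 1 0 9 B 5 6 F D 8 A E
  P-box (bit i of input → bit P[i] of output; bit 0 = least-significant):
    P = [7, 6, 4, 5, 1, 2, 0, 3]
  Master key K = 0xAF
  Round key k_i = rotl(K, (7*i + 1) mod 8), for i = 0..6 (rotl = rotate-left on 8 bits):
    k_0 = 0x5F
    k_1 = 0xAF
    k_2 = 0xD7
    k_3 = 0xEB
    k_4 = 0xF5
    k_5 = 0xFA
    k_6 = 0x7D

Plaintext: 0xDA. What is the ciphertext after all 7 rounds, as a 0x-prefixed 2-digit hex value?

s_0 = plaintext = 0xDA
s_1 = Round(s_0, k_0) = 0x07
s_2 = Round(s_1, k_1) = 0x0B
s_3 = Round(s_2, k_2) = 0x23
s_4 = Round(s_3, k_3) = 0xF2
s_5 = Round(s_4, k_4) = 0xC8
s_6 = Round(s_5, k_5) = 0x11
s_7 = Round(s_6, k_6) = 0xBB

0xBB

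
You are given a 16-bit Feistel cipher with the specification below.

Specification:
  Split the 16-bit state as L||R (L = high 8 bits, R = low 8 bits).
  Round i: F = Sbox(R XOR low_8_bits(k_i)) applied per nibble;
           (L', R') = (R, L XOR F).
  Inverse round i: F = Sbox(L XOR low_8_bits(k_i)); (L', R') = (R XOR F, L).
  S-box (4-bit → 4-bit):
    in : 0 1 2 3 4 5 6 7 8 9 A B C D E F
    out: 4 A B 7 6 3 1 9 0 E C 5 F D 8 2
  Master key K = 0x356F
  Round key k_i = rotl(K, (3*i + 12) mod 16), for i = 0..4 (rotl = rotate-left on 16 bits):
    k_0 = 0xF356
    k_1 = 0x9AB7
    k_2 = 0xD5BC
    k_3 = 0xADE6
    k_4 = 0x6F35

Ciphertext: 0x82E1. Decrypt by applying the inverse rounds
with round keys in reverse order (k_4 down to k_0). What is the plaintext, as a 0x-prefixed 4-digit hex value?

s_0 = ciphertext = 0x82E1
s_1 = InvRound(s_0, k_4) = 0xB882
s_2 = InvRound(s_1, k_3) = 0xBAB8
s_3 = InvRound(s_2, k_2) = 0xF9BA
s_4 = InvRound(s_3, k_1) = 0xD2F9
s_5 = InvRound(s_4, k_0) = 0xFFD2

0xFFD2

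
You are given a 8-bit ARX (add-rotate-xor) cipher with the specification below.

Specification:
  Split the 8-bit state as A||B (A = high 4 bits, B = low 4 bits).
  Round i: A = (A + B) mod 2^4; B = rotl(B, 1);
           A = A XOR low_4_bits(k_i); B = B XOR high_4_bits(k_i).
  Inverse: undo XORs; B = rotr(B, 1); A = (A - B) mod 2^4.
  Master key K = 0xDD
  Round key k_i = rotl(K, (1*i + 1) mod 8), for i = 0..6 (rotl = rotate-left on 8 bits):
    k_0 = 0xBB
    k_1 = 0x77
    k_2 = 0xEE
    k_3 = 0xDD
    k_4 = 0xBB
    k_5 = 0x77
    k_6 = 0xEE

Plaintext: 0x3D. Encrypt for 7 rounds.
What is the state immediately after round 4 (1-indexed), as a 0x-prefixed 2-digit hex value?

s_0 = plaintext = 0x3D
s_1 = Round(s_0, k_0) = 0xB0
s_2 = Round(s_1, k_1) = 0xC7
s_3 = Round(s_2, k_2) = 0xD0
s_4 = Round(s_3, k_3) = 0x0D
s_5 = Round(s_4, k_4) = 0x60
s_6 = Round(s_5, k_5) = 0x17
s_7 = Round(s_6, k_6) = 0x60

0x0D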